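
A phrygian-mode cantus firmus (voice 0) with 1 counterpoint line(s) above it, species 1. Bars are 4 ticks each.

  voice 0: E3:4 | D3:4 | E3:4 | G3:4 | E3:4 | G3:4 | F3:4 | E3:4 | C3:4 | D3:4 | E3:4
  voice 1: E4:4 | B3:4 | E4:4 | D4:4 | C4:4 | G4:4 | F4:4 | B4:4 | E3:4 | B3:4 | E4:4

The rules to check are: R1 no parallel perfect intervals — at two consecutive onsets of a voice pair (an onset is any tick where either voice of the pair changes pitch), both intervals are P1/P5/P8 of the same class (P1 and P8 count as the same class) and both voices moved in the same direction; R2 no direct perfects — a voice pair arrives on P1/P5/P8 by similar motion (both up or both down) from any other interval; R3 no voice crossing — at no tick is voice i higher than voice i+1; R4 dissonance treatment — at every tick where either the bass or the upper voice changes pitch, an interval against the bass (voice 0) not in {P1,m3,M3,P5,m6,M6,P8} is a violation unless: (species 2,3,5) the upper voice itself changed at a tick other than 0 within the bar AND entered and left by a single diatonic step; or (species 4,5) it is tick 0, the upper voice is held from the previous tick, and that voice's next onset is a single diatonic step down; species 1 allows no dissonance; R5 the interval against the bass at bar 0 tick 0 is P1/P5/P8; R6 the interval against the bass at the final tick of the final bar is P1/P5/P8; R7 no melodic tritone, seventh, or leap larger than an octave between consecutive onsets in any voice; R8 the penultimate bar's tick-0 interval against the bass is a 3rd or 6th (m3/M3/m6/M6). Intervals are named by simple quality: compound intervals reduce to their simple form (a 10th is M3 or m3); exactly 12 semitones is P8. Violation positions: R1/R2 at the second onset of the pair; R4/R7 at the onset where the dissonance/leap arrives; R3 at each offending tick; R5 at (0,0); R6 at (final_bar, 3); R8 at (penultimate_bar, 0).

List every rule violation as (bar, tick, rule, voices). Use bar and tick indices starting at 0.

(2, 0, R2, (0, 1))
(5, 0, R2, (0, 1))
(6, 0, R1, (0, 1))
(7, 0, R7, (1,))
(8, 0, R7, (1,))
(10, 0, R2, (0, 1))

bar 0: v0=E3 v1=E4 downbeat P8
bar 1: v0=D3 v1=B3 downbeat M6
bar 2: v0=E3 v1=E4 downbeat P8
bar 3: v0=G3 v1=D4 downbeat P5
bar 4: v0=E3 v1=C4 downbeat m6
bar 5: v0=G3 v1=G4 downbeat P8
bar 6: v0=F3 v1=F4 downbeat P8
bar 7: v0=E3 v1=B4 downbeat P5
bar 8: v0=C3 v1=E3 downbeat M3
bar 9: v0=D3 v1=B3 downbeat M6
bar 10: v0=E3 v1=E4 downbeat P8
  -> R2 @ bar 2 tick 0 v(0, 1): D3/B3 M6 -> E3/E4 P8 similar
  -> R2 @ bar 5 tick 0 v(0, 1): E3/C4 m6 -> G3/G4 P8 similar
  -> R1 @ bar 6 tick 0 v(0, 1): G3/G4 P8 -> F3/F4 P8 similar
  -> R7 @ bar 7 tick 0 v(1,): F4->B4 leap 6st
  -> R7 @ bar 8 tick 0 v(1,): B4->E3 leap 19st
  -> R2 @ bar 10 tick 0 v(0, 1): D3/B3 M6 -> E3/E4 P8 similar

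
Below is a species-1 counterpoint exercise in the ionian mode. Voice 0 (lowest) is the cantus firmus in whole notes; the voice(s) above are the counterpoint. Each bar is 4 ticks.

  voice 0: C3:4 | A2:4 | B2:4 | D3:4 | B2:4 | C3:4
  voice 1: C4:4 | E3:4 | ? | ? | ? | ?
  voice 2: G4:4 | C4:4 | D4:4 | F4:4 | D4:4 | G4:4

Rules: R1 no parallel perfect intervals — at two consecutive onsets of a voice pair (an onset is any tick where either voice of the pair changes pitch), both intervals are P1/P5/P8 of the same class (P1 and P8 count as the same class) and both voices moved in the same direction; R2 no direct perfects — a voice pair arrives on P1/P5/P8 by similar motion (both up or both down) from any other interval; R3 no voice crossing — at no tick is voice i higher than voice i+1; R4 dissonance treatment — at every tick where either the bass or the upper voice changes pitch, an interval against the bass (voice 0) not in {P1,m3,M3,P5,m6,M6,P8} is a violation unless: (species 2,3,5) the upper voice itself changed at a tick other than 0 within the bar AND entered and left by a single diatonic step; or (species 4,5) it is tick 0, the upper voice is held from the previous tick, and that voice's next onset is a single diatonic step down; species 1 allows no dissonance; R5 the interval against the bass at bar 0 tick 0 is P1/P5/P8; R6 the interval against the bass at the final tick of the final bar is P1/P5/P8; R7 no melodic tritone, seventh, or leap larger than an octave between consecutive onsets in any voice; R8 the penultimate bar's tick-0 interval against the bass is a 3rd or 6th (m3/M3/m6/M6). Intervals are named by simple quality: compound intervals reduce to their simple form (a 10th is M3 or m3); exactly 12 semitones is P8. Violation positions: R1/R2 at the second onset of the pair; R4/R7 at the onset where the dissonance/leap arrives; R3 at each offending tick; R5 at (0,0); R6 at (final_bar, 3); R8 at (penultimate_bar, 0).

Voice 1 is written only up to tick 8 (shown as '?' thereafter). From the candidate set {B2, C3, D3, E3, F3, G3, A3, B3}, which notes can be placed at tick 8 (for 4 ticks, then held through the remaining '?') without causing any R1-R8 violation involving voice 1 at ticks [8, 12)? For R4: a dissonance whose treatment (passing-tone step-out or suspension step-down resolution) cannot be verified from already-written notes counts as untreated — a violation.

{B2, D3}

B2: legal
C3: violates R4
D3: legal
E3: violates R4
F3: violates R4
G3: violates R2
A3: violates R4
B3: violates R2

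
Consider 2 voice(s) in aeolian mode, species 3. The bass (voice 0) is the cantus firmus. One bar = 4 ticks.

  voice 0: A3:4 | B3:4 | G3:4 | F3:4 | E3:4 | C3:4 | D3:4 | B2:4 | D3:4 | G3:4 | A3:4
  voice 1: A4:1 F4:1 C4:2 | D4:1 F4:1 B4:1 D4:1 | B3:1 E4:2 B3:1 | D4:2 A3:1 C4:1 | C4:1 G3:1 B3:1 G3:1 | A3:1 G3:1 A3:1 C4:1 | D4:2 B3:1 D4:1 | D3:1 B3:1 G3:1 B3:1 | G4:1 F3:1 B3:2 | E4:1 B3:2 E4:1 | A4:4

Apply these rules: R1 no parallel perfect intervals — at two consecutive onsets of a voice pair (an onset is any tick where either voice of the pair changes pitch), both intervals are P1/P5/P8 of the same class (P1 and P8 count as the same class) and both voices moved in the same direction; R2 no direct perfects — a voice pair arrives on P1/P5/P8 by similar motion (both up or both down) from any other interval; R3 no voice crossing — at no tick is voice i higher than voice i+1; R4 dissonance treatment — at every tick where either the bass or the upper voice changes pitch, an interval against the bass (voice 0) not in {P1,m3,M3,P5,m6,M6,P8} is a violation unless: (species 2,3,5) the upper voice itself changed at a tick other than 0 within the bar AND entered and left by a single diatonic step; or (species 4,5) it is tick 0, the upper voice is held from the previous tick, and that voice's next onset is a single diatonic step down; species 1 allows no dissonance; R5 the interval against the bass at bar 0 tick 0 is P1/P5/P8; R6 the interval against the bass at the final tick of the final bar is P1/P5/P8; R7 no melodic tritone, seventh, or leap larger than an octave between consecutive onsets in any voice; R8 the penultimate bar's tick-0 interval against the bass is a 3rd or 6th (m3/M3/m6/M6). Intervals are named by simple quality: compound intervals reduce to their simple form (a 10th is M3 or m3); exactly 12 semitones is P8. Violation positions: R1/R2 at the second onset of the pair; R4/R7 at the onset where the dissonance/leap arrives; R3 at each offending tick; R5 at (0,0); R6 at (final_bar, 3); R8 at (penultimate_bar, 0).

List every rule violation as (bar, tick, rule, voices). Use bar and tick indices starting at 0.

(1, 1, R4, (0, 1))
(1, 2, R7, (1,))
(6, 0, R1, (0, 1))
(8, 0, R4, (0, 1))
(8, 1, R7, (1,))
(8, 2, R7, (1,))
(10, 0, R2, (0, 1))

bar 0: v0=A3 v1=A4 downbeat P8
bar 1: v0=B3 v1=D4 downbeat m3
bar 2: v0=G3 v1=B3 downbeat M3
bar 3: v0=F3 v1=D4 downbeat M6
bar 4: v0=E3 v1=C4 downbeat m6
bar 5: v0=C3 v1=A3 downbeat M6
bar 6: v0=D3 v1=D4 downbeat P8
bar 7: v0=B2 v1=D3 downbeat m3
bar 8: v0=D3 v1=G4 downbeat P4
bar 9: v0=G3 v1=E4 downbeat M6
bar 10: v0=A3 v1=A4 downbeat P8
  -> R4 @ bar 1 tick 1 v(0, 1): B3/F4 TT untreated
  -> R7 @ bar 1 tick 2 v(1,): F4->B4 leap 6st
  -> R1 @ bar 6 tick 0 v(0, 1): C3/C4 P8 -> D3/D4 P8 similar
  -> R4 @ bar 8 tick 0 v(0, 1): D3/G4 P4 untreated
  -> R7 @ bar 8 tick 1 v(1,): G4->F3 leap 14st
  -> R7 @ bar 8 tick 2 v(1,): F3->B3 leap 6st
  -> R2 @ bar 10 tick 0 v(0, 1): G3/E4 M6 -> A3/A4 P8 similar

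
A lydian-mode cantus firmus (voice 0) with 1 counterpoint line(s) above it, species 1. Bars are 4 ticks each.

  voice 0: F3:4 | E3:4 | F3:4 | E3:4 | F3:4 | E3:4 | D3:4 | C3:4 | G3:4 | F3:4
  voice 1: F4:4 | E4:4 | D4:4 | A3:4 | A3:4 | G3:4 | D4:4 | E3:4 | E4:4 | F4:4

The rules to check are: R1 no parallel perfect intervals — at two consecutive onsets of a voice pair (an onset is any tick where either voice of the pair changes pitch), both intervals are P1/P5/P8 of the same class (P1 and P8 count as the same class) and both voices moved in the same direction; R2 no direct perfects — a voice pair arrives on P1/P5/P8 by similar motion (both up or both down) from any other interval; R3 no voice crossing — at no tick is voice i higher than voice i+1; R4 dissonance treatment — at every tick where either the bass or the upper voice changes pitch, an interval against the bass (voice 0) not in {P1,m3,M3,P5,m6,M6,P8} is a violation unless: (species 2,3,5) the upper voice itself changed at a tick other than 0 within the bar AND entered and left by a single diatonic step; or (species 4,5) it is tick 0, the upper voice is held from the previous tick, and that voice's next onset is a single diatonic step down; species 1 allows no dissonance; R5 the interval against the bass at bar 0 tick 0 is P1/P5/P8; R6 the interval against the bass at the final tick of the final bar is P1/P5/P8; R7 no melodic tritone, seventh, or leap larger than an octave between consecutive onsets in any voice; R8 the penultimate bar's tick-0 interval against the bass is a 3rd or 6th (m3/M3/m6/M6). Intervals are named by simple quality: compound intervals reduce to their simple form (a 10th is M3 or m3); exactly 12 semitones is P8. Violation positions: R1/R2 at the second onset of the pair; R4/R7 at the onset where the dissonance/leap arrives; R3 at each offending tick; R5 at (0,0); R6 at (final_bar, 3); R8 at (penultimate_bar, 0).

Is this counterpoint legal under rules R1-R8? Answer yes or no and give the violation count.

No (3 violations)

bar 0: v0=F3 v1=F4 (P8)
bar 1: v0=E3 v1=E4 (P8)
bar 2: v0=F3 v1=D4 (M6)
bar 3: v0=E3 v1=A3 (P4)
bar 4: v0=F3 v1=A3 (M3)
bar 5: v0=E3 v1=G3 (m3)
bar 6: v0=D3 v1=D4 (P8)
bar 7: v0=C3 v1=E3 (M3)
bar 8: v0=G3 v1=E4 (M6)
bar 9: v0=F3 v1=F4 (P8)
  R1 @ bar1.0: F3/F4 P8 -> E3/E4 P8 similar
  R4 @ bar3.0: E3/A3 P4 untreated
  R7 @ bar7.0: D4->E3 leap 10st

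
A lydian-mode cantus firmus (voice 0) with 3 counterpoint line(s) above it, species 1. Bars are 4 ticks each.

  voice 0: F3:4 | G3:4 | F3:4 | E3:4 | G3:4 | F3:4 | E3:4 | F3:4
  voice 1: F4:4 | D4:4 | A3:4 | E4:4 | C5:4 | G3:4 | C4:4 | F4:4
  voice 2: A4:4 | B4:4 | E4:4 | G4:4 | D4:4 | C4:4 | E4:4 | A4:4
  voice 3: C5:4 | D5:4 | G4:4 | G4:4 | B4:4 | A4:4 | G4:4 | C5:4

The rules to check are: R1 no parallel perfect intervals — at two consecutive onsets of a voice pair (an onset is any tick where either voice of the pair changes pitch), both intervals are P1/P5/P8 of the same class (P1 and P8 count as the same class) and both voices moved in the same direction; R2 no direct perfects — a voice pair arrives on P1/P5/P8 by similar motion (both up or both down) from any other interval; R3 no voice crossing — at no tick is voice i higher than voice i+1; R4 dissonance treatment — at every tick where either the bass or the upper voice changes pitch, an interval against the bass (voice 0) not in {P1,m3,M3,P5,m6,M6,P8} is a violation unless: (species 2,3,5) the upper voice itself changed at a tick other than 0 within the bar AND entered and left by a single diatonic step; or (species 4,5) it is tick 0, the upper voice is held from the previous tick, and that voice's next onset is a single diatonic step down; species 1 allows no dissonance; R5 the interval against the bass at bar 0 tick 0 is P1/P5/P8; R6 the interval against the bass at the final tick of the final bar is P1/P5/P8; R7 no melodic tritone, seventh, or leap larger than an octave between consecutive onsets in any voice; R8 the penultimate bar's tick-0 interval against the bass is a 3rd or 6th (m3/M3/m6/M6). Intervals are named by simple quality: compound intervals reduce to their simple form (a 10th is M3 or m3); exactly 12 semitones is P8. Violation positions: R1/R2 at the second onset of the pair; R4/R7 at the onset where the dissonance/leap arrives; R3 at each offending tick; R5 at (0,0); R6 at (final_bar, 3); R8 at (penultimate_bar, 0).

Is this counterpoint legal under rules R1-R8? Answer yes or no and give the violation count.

No (18 violations)

bar 0: v0=F3 v1=F4 v2=A4 v3=C5 (P5)
bar 1: v0=G3 v1=D4 v2=B4 v3=D5 (P5)
bar 2: v0=F3 v1=A3 v2=E4 v3=G4 (M2)
bar 3: v0=E3 v1=E4 v2=G4 v3=G4 (m3)
bar 4: v0=G3 v1=C5 v2=D4 v3=B4 (M3)
bar 5: v0=F3 v1=G3 v2=C4 v3=A4 (M3)
bar 6: v0=E3 v1=C4 v2=E4 v3=G4 (m3)
bar 7: v0=F3 v1=F4 v2=A4 v3=C5 (P5)
  R5 @ bar0.0: opens on M3
  R1 @ bar1.0: F3/C5 P5 -> G3/D5 P5 similar
  R2 @ bar2.0: D4/B4 M6 -> A3/E4 P5 similar
  R4 @ bar2.0: F3/E4 M7 untreated
  R4 @ bar2.0: F3/G4 M2 untreated
  R3 @ bar4.0: C5 above D4
  R4 @ bar4.0: G3/C5 P4 untreated
  R3 @ bar4.1: C5 above D4
  R3 @ bar4.2: C5 above D4
  R3 @ bar4.3: C5 above D4
  R1 @ bar5.0: G3/D4 P5 -> F3/C4 P5 similar
  R4 @ bar5.0: F3/G3 M2 untreated
  R7 @ bar5.0: C5->G3 leap 17st
  R8 @ bar6.0: penult P8 not 3rd/6th
  R1 @ bar7.0: C4/G4 P5 -> F4/C5 P5 similar
  R2 @ bar7.0: E3/C4 m6 -> F3/F4 P8 similar
  R2 @ bar7.0: E3/G4 m3 -> F3/C5 P5 similar
  R6 @ bar7.3: closes on M3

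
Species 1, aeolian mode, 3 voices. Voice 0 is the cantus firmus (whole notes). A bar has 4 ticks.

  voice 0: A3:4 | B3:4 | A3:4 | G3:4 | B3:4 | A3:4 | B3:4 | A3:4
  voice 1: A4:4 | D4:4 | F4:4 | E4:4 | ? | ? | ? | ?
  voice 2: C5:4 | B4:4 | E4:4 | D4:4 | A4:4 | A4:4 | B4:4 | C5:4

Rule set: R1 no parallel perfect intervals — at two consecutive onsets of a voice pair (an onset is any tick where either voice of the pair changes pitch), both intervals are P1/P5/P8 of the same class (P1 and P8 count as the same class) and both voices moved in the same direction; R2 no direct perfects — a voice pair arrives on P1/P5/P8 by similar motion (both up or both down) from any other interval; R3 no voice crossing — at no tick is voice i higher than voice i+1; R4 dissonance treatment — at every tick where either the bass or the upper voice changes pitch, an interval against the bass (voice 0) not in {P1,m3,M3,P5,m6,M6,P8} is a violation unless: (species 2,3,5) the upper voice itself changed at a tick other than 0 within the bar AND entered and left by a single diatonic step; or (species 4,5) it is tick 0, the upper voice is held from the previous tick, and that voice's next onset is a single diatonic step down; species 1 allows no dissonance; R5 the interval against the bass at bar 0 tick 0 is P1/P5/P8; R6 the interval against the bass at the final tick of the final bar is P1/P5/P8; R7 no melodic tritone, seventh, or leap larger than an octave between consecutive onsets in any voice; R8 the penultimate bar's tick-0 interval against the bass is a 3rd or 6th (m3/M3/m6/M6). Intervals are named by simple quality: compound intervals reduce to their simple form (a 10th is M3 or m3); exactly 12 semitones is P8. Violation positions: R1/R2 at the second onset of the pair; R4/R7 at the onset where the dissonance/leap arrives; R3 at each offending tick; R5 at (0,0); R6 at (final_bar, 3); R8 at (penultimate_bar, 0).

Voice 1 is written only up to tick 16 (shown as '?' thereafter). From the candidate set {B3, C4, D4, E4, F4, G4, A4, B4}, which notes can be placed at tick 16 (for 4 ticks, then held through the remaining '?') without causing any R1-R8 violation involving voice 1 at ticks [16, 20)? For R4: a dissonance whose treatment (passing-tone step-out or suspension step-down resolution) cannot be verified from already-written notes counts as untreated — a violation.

{B3, D4, G4}

B3: legal
C4: violates R4
D4: legal
E4: violates R4
F4: violates R4
G4: legal
A4: violates R2,R4
B4: violates R2,R3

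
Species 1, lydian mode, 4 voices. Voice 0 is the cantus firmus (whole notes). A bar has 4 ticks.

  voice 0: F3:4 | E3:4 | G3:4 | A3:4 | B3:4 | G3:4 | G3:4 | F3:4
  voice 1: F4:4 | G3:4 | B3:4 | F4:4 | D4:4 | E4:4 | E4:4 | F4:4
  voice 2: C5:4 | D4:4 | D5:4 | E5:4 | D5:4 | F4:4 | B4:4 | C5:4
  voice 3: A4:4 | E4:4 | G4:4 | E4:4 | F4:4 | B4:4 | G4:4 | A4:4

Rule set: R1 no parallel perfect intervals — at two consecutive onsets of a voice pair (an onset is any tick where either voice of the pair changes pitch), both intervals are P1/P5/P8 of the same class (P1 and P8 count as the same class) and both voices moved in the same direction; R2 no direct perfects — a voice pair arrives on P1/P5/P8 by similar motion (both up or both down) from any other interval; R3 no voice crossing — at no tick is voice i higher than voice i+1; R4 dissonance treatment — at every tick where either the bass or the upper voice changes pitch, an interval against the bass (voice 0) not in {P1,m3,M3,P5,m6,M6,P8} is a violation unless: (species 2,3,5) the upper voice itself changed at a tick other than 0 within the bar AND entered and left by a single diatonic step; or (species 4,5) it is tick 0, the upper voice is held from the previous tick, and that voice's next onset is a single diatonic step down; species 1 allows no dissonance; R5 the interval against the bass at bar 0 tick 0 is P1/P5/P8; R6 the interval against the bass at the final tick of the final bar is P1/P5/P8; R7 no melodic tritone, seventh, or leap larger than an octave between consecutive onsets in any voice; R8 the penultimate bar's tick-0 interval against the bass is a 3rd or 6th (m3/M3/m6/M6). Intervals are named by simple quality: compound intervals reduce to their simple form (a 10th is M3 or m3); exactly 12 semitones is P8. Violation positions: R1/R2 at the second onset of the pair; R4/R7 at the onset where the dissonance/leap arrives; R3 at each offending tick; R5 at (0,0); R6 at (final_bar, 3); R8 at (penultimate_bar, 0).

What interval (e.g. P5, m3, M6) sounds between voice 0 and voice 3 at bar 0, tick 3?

voice 0=F3 voice 3=A4 -> M3

M3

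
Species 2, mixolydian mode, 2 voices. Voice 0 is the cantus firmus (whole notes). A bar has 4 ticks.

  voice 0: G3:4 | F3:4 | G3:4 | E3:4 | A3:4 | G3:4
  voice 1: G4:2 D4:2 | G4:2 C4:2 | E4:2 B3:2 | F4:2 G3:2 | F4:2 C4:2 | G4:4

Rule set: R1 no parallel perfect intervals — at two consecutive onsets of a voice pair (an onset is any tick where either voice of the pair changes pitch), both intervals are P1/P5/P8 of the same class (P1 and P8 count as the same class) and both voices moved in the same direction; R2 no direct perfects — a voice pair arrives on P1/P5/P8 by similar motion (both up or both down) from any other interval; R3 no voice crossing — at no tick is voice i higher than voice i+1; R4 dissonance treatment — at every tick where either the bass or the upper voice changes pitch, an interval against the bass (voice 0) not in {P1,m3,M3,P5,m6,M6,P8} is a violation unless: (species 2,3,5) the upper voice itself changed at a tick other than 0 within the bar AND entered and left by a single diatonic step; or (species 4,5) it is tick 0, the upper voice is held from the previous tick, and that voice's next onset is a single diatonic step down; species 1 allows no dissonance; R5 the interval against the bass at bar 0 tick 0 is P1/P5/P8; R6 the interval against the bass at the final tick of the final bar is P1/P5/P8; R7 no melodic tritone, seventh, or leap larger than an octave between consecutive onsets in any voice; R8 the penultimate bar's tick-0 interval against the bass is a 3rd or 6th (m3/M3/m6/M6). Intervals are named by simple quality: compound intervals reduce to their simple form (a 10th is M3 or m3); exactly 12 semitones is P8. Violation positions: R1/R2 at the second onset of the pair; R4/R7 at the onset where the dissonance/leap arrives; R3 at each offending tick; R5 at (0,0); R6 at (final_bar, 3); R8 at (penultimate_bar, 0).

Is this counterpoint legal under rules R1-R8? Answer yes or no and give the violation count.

No (5 violations)

bar 0: v0=G3 v1=G4 (P8)
bar 1: v0=F3 v1=G4 (M2)
bar 2: v0=G3 v1=E4 (M6)
bar 3: v0=E3 v1=F4 (m2)
bar 4: v0=A3 v1=F4 (m6)
bar 5: v0=G3 v1=G4 (P8)
  R4 @ bar1.0: F3/G4 M2 untreated
  R4 @ bar3.0: E3/F4 m2 untreated
  R7 @ bar3.0: B3->F4 leap 6st
  R7 @ bar3.2: F4->G3 leap 10st
  R7 @ bar4.0: G3->F4 leap 10st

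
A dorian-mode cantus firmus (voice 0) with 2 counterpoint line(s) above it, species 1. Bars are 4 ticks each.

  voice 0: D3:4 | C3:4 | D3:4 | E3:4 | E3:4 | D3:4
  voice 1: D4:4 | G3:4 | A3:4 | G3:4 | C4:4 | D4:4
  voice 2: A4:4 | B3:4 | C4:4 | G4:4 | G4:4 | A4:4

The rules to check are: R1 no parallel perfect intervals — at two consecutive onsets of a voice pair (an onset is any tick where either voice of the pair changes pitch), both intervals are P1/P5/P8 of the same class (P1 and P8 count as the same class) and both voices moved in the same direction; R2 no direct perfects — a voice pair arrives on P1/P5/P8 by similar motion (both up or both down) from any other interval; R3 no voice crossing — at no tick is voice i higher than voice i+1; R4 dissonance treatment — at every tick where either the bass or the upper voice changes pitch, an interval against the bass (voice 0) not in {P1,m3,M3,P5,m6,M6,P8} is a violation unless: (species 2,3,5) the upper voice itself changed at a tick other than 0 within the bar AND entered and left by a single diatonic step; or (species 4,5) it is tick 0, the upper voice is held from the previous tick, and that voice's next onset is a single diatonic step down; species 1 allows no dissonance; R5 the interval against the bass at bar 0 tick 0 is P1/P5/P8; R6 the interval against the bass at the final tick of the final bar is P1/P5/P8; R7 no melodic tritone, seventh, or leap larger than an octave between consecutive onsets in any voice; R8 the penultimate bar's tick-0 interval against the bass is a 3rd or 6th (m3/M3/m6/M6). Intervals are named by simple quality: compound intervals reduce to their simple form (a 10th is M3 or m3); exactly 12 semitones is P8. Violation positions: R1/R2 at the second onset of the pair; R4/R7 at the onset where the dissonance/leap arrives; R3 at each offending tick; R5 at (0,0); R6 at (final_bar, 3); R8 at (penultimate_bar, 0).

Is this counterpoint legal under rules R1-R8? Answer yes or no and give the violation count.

bar 0: v0=D3 v1=D4 v2=A4 (P5)
bar 1: v0=C3 v1=G3 v2=B3 (M7)
bar 2: v0=D3 v1=A3 v2=C4 (m7)
bar 3: v0=E3 v1=G3 v2=G4 (m3)
bar 4: v0=E3 v1=C4 v2=G4 (m3)
bar 5: v0=D3 v1=D4 v2=A4 (P5)
  R2 @ bar1.0: D3/D4 P8 -> C3/G3 P5 similar
  R4 @ bar1.0: C3/B3 M7 untreated
  R7 @ bar1.0: A4->B3 leap 10st
  R1 @ bar2.0: C3/G3 P5 -> D3/A3 P5 similar
  R4 @ bar2.0: D3/C4 m7 untreated
  R1 @ bar5.0: C4/G4 P5 -> D4/A4 P5 similar

No (6 violations)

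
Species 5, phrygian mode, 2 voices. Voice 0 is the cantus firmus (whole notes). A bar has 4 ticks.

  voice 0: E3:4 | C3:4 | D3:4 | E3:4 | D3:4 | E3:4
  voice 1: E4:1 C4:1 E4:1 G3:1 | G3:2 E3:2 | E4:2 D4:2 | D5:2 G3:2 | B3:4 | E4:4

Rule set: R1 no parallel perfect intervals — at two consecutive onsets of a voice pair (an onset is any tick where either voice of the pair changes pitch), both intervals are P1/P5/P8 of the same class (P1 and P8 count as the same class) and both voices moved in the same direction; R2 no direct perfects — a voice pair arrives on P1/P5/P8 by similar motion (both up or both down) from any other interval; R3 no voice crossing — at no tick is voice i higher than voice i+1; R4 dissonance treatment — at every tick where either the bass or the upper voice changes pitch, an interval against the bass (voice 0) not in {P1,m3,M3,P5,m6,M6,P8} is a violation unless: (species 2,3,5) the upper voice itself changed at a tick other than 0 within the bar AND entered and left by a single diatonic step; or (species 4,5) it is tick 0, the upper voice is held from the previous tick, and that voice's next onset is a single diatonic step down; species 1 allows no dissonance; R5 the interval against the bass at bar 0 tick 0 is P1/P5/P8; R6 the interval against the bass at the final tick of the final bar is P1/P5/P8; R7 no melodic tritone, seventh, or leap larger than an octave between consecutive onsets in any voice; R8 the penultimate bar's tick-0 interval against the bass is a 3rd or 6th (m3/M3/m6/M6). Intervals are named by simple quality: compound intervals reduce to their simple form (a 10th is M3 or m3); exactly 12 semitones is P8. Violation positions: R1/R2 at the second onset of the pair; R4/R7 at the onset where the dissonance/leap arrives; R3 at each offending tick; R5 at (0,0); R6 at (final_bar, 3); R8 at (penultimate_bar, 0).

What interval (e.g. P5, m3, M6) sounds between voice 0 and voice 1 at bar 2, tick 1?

voice 0=D3 voice 1=E4 -> M2

M2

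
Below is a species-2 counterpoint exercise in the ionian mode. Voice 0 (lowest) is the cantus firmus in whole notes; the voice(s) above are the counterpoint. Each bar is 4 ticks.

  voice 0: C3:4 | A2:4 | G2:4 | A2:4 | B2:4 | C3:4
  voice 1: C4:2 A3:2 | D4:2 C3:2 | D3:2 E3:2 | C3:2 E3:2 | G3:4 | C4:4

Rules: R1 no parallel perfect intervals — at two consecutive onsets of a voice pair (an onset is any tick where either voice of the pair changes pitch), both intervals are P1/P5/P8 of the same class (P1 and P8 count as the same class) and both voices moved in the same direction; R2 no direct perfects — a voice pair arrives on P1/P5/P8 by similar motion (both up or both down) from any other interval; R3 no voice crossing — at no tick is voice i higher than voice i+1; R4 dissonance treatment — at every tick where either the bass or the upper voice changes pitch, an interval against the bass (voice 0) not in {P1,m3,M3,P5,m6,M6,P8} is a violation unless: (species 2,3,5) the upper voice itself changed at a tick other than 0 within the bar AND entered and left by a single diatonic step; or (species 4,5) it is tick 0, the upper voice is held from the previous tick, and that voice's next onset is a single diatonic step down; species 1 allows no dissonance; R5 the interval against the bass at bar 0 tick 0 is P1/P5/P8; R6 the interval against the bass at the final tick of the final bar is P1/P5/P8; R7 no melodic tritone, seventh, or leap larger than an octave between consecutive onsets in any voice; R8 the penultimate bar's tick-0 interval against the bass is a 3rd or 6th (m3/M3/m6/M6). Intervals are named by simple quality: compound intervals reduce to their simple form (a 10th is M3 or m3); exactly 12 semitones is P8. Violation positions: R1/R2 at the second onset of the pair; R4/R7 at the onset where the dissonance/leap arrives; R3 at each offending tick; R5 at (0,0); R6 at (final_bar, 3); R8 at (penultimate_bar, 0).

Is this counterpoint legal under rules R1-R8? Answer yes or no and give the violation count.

bar 0: v0=C3 v1=C4 (P8)
bar 1: v0=A2 v1=D4 (P4)
bar 2: v0=G2 v1=D3 (P5)
bar 3: v0=A2 v1=C3 (m3)
bar 4: v0=B2 v1=G3 (m6)
bar 5: v0=C3 v1=C4 (P8)
  R4 @ bar1.0: A2/D4 P4 untreated
  R7 @ bar1.2: D4->C3 leap 14st
  R2 @ bar5.0: B2/G3 m6 -> C3/C4 P8 similar

No (3 violations)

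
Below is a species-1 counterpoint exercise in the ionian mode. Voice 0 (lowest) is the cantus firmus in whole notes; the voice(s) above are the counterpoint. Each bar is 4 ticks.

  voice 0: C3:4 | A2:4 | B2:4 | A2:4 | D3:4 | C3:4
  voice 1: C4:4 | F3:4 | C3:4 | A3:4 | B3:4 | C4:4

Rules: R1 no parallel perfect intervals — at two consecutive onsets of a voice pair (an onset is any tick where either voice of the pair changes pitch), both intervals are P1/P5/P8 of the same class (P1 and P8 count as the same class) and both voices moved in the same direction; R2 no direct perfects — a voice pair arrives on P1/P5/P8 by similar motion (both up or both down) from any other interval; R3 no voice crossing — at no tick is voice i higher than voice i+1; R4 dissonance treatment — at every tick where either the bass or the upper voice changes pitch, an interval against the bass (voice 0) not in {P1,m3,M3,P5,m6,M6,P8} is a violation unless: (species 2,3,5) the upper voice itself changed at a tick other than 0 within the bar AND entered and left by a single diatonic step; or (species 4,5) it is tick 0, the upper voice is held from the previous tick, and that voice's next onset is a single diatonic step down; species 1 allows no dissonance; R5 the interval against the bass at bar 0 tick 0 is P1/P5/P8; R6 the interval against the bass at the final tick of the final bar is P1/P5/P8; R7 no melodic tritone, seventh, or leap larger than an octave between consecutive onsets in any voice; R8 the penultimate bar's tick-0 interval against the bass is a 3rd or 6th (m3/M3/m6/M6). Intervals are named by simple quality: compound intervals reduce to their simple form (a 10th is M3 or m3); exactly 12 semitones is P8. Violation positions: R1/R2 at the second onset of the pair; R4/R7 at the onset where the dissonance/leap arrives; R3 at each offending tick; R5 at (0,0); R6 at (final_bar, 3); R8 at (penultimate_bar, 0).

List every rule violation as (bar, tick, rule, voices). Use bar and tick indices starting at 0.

(2, 0, R4, (0, 1))

bar 0: v0=C3 v1=C4 downbeat P8
bar 1: v0=A2 v1=F3 downbeat m6
bar 2: v0=B2 v1=C3 downbeat m2
bar 3: v0=A2 v1=A3 downbeat P8
bar 4: v0=D3 v1=B3 downbeat M6
bar 5: v0=C3 v1=C4 downbeat P8
  -> R4 @ bar 2 tick 0 v(0, 1): B2/C3 m2 untreated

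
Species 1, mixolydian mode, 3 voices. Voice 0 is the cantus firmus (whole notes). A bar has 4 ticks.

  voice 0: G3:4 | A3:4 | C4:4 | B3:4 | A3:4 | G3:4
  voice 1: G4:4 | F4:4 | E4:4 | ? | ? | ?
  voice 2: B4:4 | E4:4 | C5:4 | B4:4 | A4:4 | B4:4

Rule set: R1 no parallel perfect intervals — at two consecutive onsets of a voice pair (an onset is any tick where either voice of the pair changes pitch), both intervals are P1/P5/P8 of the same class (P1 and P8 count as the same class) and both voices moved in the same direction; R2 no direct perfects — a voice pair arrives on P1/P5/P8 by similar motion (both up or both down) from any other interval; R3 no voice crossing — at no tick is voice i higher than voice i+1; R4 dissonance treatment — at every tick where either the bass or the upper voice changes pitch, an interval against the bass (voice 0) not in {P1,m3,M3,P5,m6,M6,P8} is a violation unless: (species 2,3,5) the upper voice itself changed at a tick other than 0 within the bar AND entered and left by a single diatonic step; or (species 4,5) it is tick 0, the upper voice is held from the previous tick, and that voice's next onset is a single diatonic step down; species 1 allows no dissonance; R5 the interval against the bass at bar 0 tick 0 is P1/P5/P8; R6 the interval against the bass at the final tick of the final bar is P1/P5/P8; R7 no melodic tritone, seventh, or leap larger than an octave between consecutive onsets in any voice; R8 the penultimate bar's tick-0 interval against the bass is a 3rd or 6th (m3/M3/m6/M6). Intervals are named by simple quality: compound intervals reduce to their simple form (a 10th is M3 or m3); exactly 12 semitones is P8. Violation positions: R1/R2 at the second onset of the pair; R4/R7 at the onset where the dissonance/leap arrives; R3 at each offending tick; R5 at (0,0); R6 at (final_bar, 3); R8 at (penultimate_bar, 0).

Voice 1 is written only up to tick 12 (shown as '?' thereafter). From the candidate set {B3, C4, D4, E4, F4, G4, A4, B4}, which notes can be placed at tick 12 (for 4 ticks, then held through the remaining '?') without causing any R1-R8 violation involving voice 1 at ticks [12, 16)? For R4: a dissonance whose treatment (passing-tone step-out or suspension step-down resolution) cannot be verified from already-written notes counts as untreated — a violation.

{B4, D4, G4}

B3: violates R2
C4: violates R4
D4: legal
E4: violates R4
F4: violates R4
G4: legal
A4: violates R4
B4: legal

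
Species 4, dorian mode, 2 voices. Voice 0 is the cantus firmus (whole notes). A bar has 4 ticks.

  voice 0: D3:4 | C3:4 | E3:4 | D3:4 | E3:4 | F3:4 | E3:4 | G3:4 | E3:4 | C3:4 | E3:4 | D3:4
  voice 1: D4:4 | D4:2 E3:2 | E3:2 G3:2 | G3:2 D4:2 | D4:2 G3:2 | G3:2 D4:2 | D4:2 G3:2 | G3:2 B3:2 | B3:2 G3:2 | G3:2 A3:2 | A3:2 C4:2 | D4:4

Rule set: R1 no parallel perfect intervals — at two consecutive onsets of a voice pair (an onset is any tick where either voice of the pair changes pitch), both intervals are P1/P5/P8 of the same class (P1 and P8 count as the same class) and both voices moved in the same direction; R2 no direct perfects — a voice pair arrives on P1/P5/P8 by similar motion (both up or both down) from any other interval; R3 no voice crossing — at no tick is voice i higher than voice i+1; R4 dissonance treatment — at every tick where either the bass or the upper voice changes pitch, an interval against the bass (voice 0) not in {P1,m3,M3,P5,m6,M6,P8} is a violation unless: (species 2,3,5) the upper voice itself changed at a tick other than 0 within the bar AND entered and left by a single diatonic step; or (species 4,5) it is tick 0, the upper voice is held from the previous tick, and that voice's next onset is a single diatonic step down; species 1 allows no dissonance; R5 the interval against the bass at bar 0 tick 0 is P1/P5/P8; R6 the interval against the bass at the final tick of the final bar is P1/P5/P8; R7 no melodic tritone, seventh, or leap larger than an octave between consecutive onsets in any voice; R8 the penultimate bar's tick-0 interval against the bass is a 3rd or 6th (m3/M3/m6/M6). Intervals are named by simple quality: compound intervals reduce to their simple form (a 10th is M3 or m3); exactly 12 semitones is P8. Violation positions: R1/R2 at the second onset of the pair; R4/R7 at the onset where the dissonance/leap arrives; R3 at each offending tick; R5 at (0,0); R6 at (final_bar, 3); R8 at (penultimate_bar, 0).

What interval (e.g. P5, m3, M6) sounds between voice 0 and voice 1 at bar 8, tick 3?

voice 0=E3 voice 1=G3 -> m3

m3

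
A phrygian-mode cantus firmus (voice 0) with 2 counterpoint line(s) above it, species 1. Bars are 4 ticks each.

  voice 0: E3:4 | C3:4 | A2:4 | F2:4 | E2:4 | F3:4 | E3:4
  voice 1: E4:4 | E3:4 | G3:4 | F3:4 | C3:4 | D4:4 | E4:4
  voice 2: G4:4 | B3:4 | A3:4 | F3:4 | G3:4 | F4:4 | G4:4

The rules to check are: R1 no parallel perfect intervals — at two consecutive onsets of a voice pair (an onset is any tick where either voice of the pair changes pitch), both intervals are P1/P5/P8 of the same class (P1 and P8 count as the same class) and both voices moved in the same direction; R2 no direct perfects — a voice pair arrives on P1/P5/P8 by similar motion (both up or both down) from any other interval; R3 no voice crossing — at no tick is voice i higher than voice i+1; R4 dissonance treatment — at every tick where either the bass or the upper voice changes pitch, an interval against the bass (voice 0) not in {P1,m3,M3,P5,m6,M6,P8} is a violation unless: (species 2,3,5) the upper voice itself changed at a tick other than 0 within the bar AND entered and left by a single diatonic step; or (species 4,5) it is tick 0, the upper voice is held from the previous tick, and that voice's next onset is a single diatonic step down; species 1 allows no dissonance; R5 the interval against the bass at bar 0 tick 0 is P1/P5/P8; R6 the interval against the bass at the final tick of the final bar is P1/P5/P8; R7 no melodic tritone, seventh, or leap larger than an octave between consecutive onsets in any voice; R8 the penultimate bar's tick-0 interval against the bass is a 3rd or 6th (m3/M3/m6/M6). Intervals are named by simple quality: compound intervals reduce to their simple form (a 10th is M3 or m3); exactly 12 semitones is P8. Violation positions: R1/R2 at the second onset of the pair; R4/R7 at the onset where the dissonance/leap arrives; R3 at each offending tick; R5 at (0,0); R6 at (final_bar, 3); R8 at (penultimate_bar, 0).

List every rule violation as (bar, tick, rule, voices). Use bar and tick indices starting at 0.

(0, 0, R5, (0, 2))
(1, 0, R2, (1, 2))
(1, 0, R4, (0, 2))
(2, 0, R2, (0, 2))
(2, 0, R4, (0, 1))
(3, 0, R1, (0, 2))
(3, 0, R2, (0, 1))
(3, 0, R2, (1, 2))
(5, 0, R2, (0, 2))
(5, 0, R7, (0,))
(5, 0, R7, (1,))
(5, 0, R7, (2,))
(5, 0, R8, (0, 2))
(6, 3, R6, (0, 2))

bar 0: v0=E3 v1=E4 v2=G4 downbeat m3
bar 1: v0=C3 v1=E3 v2=B3 downbeat M7
bar 2: v0=A2 v1=G3 v2=A3 downbeat P8
bar 3: v0=F2 v1=F3 v2=F3 downbeat P8
bar 4: v0=E2 v1=C3 v2=G3 downbeat m3
bar 5: v0=F3 v1=D4 v2=F4 downbeat P8
bar 6: v0=E3 v1=E4 v2=G4 downbeat m3
  -> R5 @ bar 0 tick 0 v(0, 2): opens on m3
  -> R2 @ bar 1 tick 0 v(1, 2): E4/G4 m3 -> E3/B3 P5 similar
  -> R4 @ bar 1 tick 0 v(0, 2): C3/B3 M7 untreated
  -> R2 @ bar 2 tick 0 v(0, 2): C3/B3 M7 -> A2/A3 P8 similar
  -> R4 @ bar 2 tick 0 v(0, 1): A2/G3 m7 untreated
  -> R1 @ bar 3 tick 0 v(0, 2): A2/A3 P8 -> F2/F3 P8 similar
  -> R2 @ bar 3 tick 0 v(0, 1): A2/G3 m7 -> F2/F3 P8 similar
  -> R2 @ bar 3 tick 0 v(1, 2): G3/A3 M2 -> F3/F3 P1 similar
  -> R2 @ bar 5 tick 0 v(0, 2): E2/G3 m3 -> F3/F4 P8 similar
  -> R7 @ bar 5 tick 0 v(0,): E2->F3 leap 13st
  -> R7 @ bar 5 tick 0 v(1,): C3->D4 leap 14st
  -> R7 @ bar 5 tick 0 v(2,): G3->F4 leap 10st
  -> R8 @ bar 5 tick 0 v(0, 2): penult P8 not 3rd/6th
  -> R6 @ bar 6 tick 3 v(0, 2): closes on m3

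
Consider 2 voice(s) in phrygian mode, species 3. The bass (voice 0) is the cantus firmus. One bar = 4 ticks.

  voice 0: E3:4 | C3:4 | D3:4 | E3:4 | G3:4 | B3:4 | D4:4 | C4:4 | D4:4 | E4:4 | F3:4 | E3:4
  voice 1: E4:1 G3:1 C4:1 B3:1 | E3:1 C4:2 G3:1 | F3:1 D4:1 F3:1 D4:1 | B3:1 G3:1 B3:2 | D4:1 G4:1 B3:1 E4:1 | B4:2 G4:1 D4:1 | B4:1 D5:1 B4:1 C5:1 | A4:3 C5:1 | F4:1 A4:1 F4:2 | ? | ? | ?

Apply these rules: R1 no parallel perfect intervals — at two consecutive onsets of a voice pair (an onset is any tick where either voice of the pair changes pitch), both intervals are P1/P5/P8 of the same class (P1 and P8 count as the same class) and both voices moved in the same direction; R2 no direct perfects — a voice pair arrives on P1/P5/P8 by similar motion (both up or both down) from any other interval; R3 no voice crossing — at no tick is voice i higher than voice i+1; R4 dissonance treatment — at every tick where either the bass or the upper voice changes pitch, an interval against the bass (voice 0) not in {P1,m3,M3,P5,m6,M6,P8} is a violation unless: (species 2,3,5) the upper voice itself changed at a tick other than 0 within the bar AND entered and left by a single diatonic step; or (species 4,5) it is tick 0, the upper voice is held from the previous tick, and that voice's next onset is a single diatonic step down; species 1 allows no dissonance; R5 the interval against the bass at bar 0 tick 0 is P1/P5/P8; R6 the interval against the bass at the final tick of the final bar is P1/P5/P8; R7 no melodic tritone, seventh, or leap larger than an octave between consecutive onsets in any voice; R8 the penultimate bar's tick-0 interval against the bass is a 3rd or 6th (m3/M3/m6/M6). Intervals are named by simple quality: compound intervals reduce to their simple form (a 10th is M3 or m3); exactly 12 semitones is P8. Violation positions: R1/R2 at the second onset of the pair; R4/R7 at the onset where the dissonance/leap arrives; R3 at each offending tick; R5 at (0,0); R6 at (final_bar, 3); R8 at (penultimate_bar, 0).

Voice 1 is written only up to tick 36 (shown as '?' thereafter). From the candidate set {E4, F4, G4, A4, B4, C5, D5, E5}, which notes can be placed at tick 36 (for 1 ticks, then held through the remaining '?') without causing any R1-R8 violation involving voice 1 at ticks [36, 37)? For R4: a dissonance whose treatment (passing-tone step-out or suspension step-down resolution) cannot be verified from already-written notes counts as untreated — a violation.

{C5, E4, G4}

E4: legal
F4: violates R4
G4: legal
A4: violates R4
B4: violates R2,R7
C5: legal
D5: violates R4
E5: violates R2,R7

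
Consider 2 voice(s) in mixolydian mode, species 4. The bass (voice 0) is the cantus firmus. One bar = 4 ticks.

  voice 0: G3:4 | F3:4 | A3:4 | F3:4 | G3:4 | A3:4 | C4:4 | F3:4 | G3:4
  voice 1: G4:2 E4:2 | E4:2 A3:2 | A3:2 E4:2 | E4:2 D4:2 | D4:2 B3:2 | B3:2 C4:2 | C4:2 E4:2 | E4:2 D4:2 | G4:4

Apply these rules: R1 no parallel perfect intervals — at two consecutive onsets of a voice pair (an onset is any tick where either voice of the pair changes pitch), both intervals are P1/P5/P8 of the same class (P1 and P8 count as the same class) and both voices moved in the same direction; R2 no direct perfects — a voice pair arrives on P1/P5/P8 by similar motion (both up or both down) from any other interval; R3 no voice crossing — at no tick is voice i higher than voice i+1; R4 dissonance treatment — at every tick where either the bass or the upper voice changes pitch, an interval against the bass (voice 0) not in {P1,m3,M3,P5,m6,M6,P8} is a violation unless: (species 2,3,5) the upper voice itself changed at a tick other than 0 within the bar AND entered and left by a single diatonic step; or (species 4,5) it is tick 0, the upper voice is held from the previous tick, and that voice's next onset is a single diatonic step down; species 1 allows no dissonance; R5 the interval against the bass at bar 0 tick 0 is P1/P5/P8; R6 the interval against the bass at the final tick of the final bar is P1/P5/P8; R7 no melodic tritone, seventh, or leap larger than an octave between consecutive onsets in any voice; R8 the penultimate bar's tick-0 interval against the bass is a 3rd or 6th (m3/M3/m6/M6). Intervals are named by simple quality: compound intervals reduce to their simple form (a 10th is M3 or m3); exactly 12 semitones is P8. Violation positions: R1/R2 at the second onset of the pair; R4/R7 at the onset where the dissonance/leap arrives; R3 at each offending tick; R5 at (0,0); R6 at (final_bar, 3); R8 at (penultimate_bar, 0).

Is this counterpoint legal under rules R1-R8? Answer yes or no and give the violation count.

bar 0: v0=G3 v1=G4 (P8)
bar 1: v0=F3 v1=E4 (M7)
bar 2: v0=A3 v1=A3 (P1)
bar 3: v0=F3 v1=E4 (M7)
bar 4: v0=G3 v1=D4 (P5)
bar 5: v0=A3 v1=B3 (M2)
bar 6: v0=C4 v1=C4 (P1)
bar 7: v0=F3 v1=E4 (M7)
bar 8: v0=G3 v1=G4 (P8)
  R4 @ bar1.0: F3/E4 M7 untreated
  R4 @ bar5.0: A3/B3 M2 untreated
  R8 @ bar7.0: penult M7 not 3rd/6th
  R2 @ bar8.0: F3/D4 M6 -> G3/G4 P8 similar

No (4 violations)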